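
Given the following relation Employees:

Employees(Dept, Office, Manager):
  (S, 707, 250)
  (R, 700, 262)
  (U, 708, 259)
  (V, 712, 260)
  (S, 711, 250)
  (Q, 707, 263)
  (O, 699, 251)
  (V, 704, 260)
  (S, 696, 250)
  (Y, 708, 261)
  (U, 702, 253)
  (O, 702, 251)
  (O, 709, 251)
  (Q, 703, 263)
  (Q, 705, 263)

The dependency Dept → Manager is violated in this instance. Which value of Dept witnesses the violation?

U

Dept=S: 3 rows → Manager = 250, 250, 250 ✓
Dept=R: 1 row → Manager = 262 ✓
Dept=U: 2 rows → Manager takes values {259, 253} — violation
Dept=V: 2 rows → Manager = 260, 260 ✓
Dept=Q: 3 rows → Manager = 263, 263, 263 ✓
Dept=O: 3 rows → Manager = 251, 251, 251 ✓
Dept=Y: 1 row → Manager = 261 ✓
The only Dept value with inconsistent Manager is Dept=U.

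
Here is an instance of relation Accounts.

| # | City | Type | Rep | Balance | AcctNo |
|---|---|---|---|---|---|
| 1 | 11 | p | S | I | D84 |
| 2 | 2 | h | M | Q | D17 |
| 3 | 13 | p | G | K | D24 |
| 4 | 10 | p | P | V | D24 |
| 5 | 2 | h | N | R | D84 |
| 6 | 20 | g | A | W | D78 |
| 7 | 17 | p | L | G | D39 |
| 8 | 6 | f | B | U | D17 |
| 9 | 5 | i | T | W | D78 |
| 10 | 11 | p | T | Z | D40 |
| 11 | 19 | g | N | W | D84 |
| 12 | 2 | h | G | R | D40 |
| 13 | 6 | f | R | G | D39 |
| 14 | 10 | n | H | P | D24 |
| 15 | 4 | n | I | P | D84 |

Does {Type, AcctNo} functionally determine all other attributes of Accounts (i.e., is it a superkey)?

No

Rows 3 and 4 have the same {Type, AcctNo} value (Type=p, AcctNo=D24) but are distinct tuples, so {Type, AcctNo} does not determine every attribute — not a superkey.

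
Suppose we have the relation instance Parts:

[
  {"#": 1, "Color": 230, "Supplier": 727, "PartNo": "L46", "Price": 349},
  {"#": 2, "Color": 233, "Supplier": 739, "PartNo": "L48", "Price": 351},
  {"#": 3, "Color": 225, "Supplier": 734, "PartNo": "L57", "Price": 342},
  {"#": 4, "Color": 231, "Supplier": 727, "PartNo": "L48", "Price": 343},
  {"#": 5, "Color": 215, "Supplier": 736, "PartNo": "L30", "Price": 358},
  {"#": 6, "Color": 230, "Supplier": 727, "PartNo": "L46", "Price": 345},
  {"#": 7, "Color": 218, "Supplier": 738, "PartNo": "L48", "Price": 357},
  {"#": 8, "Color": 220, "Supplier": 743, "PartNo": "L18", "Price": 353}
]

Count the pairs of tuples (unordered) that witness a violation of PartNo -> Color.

3

PartNo=L46: all 2 rows agree on Color — 0 pairs.
PartNo=L48: violating pairs (2,4), (2,7), (4,7) — 3 pairs.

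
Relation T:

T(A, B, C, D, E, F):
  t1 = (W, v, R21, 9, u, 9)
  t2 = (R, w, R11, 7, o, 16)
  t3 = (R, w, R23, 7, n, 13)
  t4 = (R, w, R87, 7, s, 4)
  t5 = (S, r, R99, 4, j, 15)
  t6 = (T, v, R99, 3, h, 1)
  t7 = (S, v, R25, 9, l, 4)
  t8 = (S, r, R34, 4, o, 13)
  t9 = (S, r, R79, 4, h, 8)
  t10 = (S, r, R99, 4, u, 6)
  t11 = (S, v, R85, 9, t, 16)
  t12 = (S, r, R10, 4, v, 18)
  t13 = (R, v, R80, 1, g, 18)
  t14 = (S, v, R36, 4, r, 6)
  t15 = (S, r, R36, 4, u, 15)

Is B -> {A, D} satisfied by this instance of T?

No

B=v: rows 1, 6, 7, 11, 13, 14 → {A,D} takes values {(W, 9), (T, 3), (S, 9), (R, 1), (S, 4)} — violation
B=w: rows 2, 3, 4 → {A,D} = (R, 7), (R, 7), (R, 7) ✓
B=r: rows 5, 8, 9, 10, 12, 15 → {A,D} = (S, 4), (S, 4), (S, 4), (S, 4), (S, 4), (S, 4) ✓
Two rows agree on B but differ on {A, D}, so B -> {A, D} does not hold.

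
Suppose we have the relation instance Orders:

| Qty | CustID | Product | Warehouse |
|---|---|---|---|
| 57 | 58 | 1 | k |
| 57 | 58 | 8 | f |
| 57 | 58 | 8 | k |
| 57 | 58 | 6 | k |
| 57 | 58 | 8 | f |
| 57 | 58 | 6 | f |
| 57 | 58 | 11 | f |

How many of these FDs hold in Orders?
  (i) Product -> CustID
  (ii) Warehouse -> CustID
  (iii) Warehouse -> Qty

(i) Product -> CustID: every LHS value maps to a single RHS value — holds.
(ii) Warehouse -> CustID: every LHS value maps to a single RHS value — holds.
(iii) Warehouse -> Qty: every LHS value maps to a single RHS value — holds.
3 of the 3 dependencies hold.

3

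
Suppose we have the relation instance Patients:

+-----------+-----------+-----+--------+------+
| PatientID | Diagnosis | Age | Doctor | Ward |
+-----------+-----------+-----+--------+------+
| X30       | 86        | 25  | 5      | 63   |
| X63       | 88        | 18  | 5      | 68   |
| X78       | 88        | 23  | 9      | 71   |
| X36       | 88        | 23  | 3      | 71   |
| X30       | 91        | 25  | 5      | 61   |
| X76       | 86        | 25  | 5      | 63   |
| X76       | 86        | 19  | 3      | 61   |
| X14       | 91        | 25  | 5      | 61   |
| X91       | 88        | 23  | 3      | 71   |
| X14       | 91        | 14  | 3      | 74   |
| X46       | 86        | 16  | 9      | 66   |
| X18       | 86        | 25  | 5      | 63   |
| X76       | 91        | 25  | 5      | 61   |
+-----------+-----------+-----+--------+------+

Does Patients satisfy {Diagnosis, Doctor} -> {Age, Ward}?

(Diagnosis=86, Doctor=5): 3 rows → {Age,Ward} = (25, 63), (25, 63), (25, 63) ✓
(Diagnosis=88, Doctor=5): 1 row → {Age,Ward} = (18, 68) ✓
(Diagnosis=88, Doctor=9): 1 row → {Age,Ward} = (23, 71) ✓
(Diagnosis=88, Doctor=3): 2 rows → {Age,Ward} = (23, 71), (23, 71) ✓
(Diagnosis=91, Doctor=5): 3 rows → {Age,Ward} = (25, 61), (25, 61), (25, 61) ✓
(Diagnosis=86, Doctor=3): 1 row → {Age,Ward} = (19, 61) ✓
(Diagnosis=91, Doctor=3): 1 row → {Age,Ward} = (14, 74) ✓
(Diagnosis=86, Doctor=9): 1 row → {Age,Ward} = (16, 66) ✓
Every {Diagnosis, Doctor} value is associated with a single {Age, Ward} value, so {Diagnosis, Doctor} -> {Age, Ward} holds.

Yes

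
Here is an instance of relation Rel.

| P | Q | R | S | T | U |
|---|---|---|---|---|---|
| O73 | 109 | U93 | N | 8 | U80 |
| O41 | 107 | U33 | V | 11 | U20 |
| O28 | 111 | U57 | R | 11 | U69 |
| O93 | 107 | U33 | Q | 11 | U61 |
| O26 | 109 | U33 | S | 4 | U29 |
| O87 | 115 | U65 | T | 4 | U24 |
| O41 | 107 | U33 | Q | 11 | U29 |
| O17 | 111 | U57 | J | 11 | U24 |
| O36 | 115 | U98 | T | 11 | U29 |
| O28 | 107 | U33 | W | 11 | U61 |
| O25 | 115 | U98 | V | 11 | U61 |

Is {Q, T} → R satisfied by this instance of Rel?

(Q=109, T=8): 1 row → R = U93 ✓
(Q=107, T=11): 4 rows → R = U33, U33, U33, U33 ✓
(Q=111, T=11): 2 rows → R = U57, U57 ✓
(Q=109, T=4): 1 row → R = U33 ✓
(Q=115, T=4): 1 row → R = U65 ✓
(Q=115, T=11): 2 rows → R = U98, U98 ✓
Every {Q, T} value is associated with a single R value, so {Q, T} → R holds.

Yes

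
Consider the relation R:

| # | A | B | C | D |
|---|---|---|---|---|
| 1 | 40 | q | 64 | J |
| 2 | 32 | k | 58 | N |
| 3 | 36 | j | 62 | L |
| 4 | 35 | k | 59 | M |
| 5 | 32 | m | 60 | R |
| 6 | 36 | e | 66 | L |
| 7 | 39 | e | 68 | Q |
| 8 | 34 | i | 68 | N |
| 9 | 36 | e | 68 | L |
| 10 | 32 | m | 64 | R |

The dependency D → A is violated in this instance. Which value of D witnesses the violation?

D=J: row 1 → A = 40 ✓
D=N: rows 2, 8 → A takes values {32, 34} — violation
D=L: rows 3, 6, 9 → A = 36, 36, 36 ✓
D=M: row 4 → A = 35 ✓
D=R: rows 5, 10 → A = 32, 32 ✓
D=Q: row 7 → A = 39 ✓
The only D value with inconsistent A is D=N.

N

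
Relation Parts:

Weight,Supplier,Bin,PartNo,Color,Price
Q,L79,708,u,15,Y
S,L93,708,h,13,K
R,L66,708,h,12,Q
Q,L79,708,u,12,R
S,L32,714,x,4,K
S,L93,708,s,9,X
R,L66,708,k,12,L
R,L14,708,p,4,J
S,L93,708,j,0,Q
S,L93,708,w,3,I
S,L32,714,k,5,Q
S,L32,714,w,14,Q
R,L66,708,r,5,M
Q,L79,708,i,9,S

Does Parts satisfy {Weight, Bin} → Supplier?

(Weight=Q, Bin=708): 3 rows → Supplier = L79, L79, L79 ✓
(Weight=S, Bin=708): 4 rows → Supplier = L93, L93, L93, L93 ✓
(Weight=R, Bin=708): 4 rows → Supplier takes values {L66, L14} — violation
(Weight=S, Bin=714): 3 rows → Supplier = L32, L32, L32 ✓
Two rows agree on {Weight, Bin} but differ on Supplier, so {Weight, Bin} → Supplier does not hold.

No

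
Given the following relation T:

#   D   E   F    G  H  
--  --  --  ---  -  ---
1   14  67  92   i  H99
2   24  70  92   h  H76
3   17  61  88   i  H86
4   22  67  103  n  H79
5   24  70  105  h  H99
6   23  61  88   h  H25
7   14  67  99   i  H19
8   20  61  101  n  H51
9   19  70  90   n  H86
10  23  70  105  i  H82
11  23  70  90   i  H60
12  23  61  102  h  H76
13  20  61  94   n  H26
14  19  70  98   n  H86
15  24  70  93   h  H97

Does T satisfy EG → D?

Yes

(E=67, G=i): rows 1, 7 → D = 14, 14 ✓
(E=70, G=h): rows 2, 5, 15 → D = 24, 24, 24 ✓
(E=61, G=i): row 3 → D = 17 ✓
(E=67, G=n): row 4 → D = 22 ✓
(E=61, G=h): rows 6, 12 → D = 23, 23 ✓
(E=61, G=n): rows 8, 13 → D = 20, 20 ✓
(E=70, G=n): rows 9, 14 → D = 19, 19 ✓
(E=70, G=i): rows 10, 11 → D = 23, 23 ✓
Every EG value is associated with a single D value, so EG → D holds.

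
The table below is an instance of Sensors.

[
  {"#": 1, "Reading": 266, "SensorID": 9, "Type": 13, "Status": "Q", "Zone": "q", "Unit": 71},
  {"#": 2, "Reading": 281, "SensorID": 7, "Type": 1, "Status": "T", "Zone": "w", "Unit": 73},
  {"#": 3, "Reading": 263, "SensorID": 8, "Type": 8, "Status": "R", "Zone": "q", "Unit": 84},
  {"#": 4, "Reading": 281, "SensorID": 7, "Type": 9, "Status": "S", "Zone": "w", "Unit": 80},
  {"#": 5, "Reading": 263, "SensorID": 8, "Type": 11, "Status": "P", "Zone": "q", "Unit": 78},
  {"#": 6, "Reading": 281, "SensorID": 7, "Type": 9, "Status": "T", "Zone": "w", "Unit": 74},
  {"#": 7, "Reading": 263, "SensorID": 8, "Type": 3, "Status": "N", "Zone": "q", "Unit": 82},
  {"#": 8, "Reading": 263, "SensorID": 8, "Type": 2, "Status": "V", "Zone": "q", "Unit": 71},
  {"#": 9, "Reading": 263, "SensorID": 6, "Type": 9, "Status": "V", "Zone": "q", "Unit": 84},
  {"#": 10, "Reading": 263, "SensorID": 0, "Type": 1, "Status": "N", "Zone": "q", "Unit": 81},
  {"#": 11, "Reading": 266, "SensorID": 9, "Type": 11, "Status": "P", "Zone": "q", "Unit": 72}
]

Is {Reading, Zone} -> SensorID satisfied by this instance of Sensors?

(Reading=266, Zone=q): rows 1, 11 → SensorID = 9, 9 ✓
(Reading=281, Zone=w): rows 2, 4, 6 → SensorID = 7, 7, 7 ✓
(Reading=263, Zone=q): rows 3, 5, 7, 8, 9, 10 → SensorID takes values {8, 6, 0} — violation
Two rows agree on {Reading, Zone} but differ on SensorID, so {Reading, Zone} -> SensorID does not hold.

No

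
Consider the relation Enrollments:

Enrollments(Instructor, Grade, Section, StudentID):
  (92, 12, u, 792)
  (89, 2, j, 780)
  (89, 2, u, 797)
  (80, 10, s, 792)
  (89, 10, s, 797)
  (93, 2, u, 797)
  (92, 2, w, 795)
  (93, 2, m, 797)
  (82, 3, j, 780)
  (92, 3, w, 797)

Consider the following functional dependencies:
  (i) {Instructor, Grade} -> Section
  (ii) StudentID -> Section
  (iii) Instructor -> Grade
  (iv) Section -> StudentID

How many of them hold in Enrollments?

(i) {Instructor, Grade} -> Section: (Instructor=89, Grade=2): 2 rows → Section takes values {j, u} — violation; (Instructor=93, Grade=2): 2 rows → Section takes values {u, m} — violation — fails.
(ii) StudentID -> Section: StudentID=792: 2 rows → Section takes values {u, s} — violation; StudentID=797: 5 rows → Section takes values {u, s, m, w} — violation — fails.
(iii) Instructor -> Grade: Instructor=92: 3 rows → Grade takes values {12, 2, 3} — violation; Instructor=89: 3 rows → Grade takes values {2, 10} — violation — fails.
(iv) Section -> StudentID: Section=u: 3 rows → StudentID takes values {792, 797} — violation; Section=s: 2 rows → StudentID takes values {792, 797} — violation; Section=w: 2 rows → StudentID takes values {795, 797} — violation — fails.
None of the 4 dependencies hold.

0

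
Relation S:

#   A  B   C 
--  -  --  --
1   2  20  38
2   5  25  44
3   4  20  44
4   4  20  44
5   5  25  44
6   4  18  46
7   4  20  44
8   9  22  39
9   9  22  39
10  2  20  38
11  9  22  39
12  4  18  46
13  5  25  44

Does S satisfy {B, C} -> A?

(B=20, C=38): rows 1, 10 → A = 2, 2 ✓
(B=25, C=44): rows 2, 5, 13 → A = 5, 5, 5 ✓
(B=20, C=44): rows 3, 4, 7 → A = 4, 4, 4 ✓
(B=18, C=46): rows 6, 12 → A = 4, 4 ✓
(B=22, C=39): rows 8, 9, 11 → A = 9, 9, 9 ✓
Every {B, C} value is associated with a single A value, so {B, C} -> A holds.

Yes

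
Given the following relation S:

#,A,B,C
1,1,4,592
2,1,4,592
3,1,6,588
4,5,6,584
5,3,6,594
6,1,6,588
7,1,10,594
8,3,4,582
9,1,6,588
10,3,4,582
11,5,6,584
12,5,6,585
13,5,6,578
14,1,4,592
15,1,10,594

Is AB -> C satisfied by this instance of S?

No

(A=1, B=4): rows 1, 2, 14 → C = 592, 592, 592 ✓
(A=1, B=6): rows 3, 6, 9 → C = 588, 588, 588 ✓
(A=5, B=6): rows 4, 11, 12, 13 → C takes values {584, 585, 578} — violation
(A=3, B=6): row 5 → C = 594 ✓
(A=1, B=10): rows 7, 15 → C = 594, 594 ✓
(A=3, B=4): rows 8, 10 → C = 582, 582 ✓
Two rows agree on AB but differ on C, so AB -> C does not hold.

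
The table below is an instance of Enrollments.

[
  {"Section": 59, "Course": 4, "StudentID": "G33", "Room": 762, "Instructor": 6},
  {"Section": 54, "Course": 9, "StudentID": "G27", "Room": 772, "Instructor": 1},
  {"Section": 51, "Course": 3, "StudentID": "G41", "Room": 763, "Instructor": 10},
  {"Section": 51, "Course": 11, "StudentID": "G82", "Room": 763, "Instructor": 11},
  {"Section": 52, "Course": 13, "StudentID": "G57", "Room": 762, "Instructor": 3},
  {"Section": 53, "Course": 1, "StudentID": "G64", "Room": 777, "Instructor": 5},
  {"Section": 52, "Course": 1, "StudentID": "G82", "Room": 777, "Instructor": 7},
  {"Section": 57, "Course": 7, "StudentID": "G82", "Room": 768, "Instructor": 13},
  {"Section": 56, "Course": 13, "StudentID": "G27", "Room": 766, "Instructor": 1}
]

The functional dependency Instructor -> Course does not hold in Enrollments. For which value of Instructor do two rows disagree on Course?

1

Instructor=6: 1 row → Course = 4 ✓
Instructor=1: 2 rows → Course takes values {9, 13} — violation
Instructor=10: 1 row → Course = 3 ✓
Instructor=11: 1 row → Course = 11 ✓
Instructor=3: 1 row → Course = 13 ✓
Instructor=5: 1 row → Course = 1 ✓
Instructor=7: 1 row → Course = 1 ✓
Instructor=13: 1 row → Course = 7 ✓
The only Instructor value with inconsistent Course is Instructor=1.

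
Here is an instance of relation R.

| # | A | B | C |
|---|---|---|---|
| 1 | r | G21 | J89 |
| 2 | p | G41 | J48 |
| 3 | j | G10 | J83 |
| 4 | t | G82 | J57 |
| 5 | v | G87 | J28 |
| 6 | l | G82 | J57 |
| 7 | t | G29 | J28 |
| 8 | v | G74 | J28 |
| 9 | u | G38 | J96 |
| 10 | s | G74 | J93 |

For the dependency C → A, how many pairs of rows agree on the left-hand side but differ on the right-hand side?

C=J57: violating pairs (4,6) — 1 pair.
C=J28: violating pairs (5,7), (7,8) — 2 pairs.

3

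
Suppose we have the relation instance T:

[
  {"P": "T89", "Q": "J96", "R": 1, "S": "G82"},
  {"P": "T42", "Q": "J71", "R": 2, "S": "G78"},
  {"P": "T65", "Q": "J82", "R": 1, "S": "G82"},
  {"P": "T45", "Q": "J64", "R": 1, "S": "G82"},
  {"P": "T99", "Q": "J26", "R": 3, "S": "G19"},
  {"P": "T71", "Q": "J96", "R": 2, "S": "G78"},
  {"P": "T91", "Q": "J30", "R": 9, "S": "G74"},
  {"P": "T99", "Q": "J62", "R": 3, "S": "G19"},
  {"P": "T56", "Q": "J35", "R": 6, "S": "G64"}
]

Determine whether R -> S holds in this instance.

R=1: 3 rows → S = G82, G82, G82 ✓
R=2: 2 rows → S = G78, G78 ✓
R=3: 2 rows → S = G19, G19 ✓
R=9: 1 row → S = G74 ✓
R=6: 1 row → S = G64 ✓
Every R value is associated with a single S value, so R -> S holds.

Yes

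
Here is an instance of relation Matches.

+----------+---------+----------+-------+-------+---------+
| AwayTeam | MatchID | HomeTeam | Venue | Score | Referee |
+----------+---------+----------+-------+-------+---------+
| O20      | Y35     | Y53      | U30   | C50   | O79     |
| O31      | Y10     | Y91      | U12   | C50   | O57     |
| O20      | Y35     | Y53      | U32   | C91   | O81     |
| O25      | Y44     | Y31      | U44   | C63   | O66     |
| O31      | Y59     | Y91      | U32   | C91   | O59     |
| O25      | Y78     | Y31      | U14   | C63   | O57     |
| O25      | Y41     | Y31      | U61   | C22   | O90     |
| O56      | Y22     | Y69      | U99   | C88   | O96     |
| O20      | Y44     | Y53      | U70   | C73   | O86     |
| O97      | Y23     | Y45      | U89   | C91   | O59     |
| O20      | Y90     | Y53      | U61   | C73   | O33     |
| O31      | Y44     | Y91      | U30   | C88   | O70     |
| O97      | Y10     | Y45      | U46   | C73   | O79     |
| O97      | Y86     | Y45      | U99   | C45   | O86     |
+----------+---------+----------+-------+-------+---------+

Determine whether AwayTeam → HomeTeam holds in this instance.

Yes

AwayTeam=O20: 4 rows → HomeTeam = Y53, Y53, Y53, Y53 ✓
AwayTeam=O31: 3 rows → HomeTeam = Y91, Y91, Y91 ✓
AwayTeam=O25: 3 rows → HomeTeam = Y31, Y31, Y31 ✓
AwayTeam=O56: 1 row → HomeTeam = Y69 ✓
AwayTeam=O97: 3 rows → HomeTeam = Y45, Y45, Y45 ✓
Every AwayTeam value is associated with a single HomeTeam value, so AwayTeam → HomeTeam holds.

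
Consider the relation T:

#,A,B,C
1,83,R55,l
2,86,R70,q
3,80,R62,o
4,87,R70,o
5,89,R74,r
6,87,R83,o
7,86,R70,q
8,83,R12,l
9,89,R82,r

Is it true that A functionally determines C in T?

A=83: rows 1, 8 → C = l, l ✓
A=86: rows 2, 7 → C = q, q ✓
A=80: row 3 → C = o ✓
A=87: rows 4, 6 → C = o, o ✓
A=89: rows 5, 9 → C = r, r ✓
Every A value is associated with a single C value, so A → C holds.

Yes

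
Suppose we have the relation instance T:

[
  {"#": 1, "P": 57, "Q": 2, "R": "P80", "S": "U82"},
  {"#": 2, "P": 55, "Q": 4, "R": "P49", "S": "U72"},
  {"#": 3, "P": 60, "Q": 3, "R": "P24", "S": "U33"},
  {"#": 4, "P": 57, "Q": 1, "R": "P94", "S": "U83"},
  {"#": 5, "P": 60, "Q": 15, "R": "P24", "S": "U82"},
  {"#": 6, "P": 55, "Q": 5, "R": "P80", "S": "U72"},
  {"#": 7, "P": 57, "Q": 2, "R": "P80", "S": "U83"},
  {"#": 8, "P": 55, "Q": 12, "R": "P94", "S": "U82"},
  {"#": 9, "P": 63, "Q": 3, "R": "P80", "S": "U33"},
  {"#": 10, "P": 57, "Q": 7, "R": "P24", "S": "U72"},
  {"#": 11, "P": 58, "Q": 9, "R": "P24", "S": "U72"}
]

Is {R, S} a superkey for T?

Rows 10 and 11 have the same {R, S} value (R=P24, S=U72) but are distinct tuples, so {R, S} does not determine every attribute — not a superkey.

No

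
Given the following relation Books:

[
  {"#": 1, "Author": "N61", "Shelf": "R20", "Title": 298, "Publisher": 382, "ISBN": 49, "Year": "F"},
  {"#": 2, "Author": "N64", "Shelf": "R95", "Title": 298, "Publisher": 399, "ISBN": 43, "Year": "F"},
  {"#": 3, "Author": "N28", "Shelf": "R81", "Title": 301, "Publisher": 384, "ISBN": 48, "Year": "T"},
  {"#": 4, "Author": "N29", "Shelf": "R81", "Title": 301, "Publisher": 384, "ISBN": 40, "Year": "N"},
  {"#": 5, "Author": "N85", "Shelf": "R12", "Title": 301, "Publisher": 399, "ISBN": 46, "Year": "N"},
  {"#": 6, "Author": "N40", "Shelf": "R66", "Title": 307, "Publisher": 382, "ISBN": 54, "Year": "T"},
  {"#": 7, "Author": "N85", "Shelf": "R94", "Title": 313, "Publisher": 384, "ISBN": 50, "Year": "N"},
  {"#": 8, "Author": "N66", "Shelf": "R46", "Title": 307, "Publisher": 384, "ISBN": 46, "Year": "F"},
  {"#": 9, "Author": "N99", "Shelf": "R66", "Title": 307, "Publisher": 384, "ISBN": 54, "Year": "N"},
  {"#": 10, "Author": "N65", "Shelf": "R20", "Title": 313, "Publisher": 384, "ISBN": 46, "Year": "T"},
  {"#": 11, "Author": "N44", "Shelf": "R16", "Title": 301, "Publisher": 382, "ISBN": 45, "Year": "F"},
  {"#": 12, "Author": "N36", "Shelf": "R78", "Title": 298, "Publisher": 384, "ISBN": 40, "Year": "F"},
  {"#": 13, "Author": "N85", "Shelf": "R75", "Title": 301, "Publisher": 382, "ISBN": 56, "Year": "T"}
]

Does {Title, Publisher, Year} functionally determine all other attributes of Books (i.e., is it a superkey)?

All 13 rows have distinct {Title, Publisher, Year} values, so {Title, Publisher, Year} → (all attributes) holds and {Title, Publisher, Year} is a superkey.

Yes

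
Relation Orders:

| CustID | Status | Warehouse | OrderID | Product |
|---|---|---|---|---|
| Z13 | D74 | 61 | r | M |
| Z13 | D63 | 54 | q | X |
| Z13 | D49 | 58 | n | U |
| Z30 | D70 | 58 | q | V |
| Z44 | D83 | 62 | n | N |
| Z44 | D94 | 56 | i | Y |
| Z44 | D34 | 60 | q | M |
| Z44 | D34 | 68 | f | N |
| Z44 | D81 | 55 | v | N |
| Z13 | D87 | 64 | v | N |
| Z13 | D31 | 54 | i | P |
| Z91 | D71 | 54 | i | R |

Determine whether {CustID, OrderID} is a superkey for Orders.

Yes

All 12 rows have distinct {CustID, OrderID} values, so {CustID, OrderID} → (all attributes) holds and {CustID, OrderID} is a superkey.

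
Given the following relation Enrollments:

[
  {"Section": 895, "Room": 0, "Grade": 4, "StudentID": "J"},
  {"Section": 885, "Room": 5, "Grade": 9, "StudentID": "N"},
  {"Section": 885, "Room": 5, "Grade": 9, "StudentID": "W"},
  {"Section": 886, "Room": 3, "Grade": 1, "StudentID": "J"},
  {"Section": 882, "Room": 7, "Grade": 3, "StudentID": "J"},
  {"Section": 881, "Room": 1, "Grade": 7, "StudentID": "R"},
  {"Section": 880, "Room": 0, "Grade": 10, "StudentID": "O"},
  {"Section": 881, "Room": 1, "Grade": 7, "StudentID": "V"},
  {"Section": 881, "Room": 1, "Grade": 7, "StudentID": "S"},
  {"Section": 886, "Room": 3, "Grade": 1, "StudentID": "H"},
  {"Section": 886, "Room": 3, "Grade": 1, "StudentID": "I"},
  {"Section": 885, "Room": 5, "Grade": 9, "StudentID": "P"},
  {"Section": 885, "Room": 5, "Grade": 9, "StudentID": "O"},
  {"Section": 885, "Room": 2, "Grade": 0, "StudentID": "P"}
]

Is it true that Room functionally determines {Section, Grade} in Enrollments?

No

Room=0: 2 rows → {Section,Grade} takes values {(895, 4), (880, 10)} — violation
Room=5: 4 rows → {Section,Grade} = (885, 9), (885, 9), (885, 9), (885, 9) ✓
Room=3: 3 rows → {Section,Grade} = (886, 1), (886, 1), (886, 1) ✓
Room=7: 1 row → {Section,Grade} = (882, 3) ✓
Room=1: 3 rows → {Section,Grade} = (881, 7), (881, 7), (881, 7) ✓
Room=2: 1 row → {Section,Grade} = (885, 0) ✓
Two rows agree on Room but differ on {Section, Grade}, so Room → {Section, Grade} does not hold.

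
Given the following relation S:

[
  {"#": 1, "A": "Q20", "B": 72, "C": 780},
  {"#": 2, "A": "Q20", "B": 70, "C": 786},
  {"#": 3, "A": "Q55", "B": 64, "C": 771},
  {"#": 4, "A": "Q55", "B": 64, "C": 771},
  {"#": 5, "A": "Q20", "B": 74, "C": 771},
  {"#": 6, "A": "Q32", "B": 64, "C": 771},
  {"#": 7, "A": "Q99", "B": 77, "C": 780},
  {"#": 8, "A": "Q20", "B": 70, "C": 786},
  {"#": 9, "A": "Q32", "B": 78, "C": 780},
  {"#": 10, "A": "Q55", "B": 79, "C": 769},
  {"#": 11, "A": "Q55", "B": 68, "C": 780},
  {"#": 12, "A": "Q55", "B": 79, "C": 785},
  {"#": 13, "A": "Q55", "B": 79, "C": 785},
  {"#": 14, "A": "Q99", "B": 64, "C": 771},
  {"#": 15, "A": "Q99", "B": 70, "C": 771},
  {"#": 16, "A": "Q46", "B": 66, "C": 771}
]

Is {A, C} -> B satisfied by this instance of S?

No

(A=Q20, C=780): row 1 → B = 72 ✓
(A=Q20, C=786): rows 2, 8 → B = 70, 70 ✓
(A=Q55, C=771): rows 3, 4 → B = 64, 64 ✓
(A=Q20, C=771): row 5 → B = 74 ✓
(A=Q32, C=771): row 6 → B = 64 ✓
(A=Q99, C=780): row 7 → B = 77 ✓
(A=Q32, C=780): row 9 → B = 78 ✓
(A=Q55, C=769): row 10 → B = 79 ✓
(A=Q55, C=780): row 11 → B = 68 ✓
(A=Q55, C=785): rows 12, 13 → B = 79, 79 ✓
(A=Q99, C=771): rows 14, 15 → B takes values {64, 70} — violation
(A=Q46, C=771): row 16 → B = 66 ✓
Two rows agree on {A, C} but differ on B, so {A, C} -> B does not hold.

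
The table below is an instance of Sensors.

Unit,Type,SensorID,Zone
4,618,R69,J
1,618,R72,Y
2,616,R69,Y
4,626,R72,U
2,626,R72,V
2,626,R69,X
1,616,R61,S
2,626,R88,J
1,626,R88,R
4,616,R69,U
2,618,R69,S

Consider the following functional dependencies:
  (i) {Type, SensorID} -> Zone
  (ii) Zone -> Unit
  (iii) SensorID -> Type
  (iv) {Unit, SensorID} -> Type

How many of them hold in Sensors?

(i) {Type, SensorID} -> Zone: (Type=618, SensorID=R69): 2 rows → Zone takes values {J, S} — violation; (Type=616, SensorID=R69): 2 rows → Zone takes values {Y, U} — violation; (Type=626, SensorID=R72): 2 rows → Zone takes values {U, V} — violation; (Type=626, SensorID=R88): 2 rows → Zone takes values {J, R} — violation — fails.
(ii) Zone -> Unit: Zone=J: 2 rows → Unit takes values {4, 2} — violation; Zone=Y: 2 rows → Unit takes values {1, 2} — violation; Zone=S: 2 rows → Unit takes values {1, 2} — violation — fails.
(iii) SensorID -> Type: SensorID=R69: 5 rows → Type takes values {618, 616, 626} — violation; SensorID=R72: 3 rows → Type takes values {618, 626} — violation — fails.
(iv) {Unit, SensorID} -> Type: (Unit=4, SensorID=R69): 2 rows → Type takes values {618, 616} — violation; (Unit=2, SensorID=R69): 3 rows → Type takes values {616, 626, 618} — violation — fails.
None of the 4 dependencies hold.

0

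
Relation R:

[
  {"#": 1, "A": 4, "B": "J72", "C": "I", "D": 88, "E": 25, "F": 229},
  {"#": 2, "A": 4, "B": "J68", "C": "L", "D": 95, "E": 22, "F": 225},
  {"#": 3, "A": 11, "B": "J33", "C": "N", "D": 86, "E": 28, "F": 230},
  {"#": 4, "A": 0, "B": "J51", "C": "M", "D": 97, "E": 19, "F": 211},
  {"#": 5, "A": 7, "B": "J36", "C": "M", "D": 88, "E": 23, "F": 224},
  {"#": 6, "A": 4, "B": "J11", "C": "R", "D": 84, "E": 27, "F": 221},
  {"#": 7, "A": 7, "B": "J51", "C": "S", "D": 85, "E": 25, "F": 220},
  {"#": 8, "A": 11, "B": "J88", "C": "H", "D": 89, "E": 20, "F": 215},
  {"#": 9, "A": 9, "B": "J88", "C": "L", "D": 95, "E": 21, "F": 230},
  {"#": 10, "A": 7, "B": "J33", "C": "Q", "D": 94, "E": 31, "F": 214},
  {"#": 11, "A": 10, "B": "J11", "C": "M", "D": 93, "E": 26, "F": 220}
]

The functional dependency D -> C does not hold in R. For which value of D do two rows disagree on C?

D=88: rows 1, 5 → C takes values {I, M} — violation
D=95: rows 2, 9 → C = L, L ✓
D=86: row 3 → C = N ✓
D=97: row 4 → C = M ✓
D=84: row 6 → C = R ✓
D=85: row 7 → C = S ✓
D=89: row 8 → C = H ✓
D=94: row 10 → C = Q ✓
D=93: row 11 → C = M ✓
The only D value with inconsistent C is D=88.

88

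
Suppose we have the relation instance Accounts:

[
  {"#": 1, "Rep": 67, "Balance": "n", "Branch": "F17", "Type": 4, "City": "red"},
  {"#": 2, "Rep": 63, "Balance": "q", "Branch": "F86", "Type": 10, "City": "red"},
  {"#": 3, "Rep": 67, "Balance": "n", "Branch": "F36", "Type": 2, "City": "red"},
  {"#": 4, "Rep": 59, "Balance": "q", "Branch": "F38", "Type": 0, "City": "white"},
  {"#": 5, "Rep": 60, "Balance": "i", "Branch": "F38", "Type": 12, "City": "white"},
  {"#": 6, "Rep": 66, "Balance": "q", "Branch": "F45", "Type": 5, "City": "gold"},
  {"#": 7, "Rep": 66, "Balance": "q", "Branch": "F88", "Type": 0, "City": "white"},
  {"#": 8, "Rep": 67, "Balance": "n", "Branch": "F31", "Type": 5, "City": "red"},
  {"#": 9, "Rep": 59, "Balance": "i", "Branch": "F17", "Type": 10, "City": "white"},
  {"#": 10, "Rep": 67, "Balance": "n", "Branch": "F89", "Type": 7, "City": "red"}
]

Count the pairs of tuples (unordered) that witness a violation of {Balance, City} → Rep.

2

(Balance=n, City=red): all 4 rows agree on Rep — 0 pairs.
(Balance=q, City=white): violating pairs (4,7) — 1 pair.
(Balance=i, City=white): violating pairs (5,9) — 1 pair.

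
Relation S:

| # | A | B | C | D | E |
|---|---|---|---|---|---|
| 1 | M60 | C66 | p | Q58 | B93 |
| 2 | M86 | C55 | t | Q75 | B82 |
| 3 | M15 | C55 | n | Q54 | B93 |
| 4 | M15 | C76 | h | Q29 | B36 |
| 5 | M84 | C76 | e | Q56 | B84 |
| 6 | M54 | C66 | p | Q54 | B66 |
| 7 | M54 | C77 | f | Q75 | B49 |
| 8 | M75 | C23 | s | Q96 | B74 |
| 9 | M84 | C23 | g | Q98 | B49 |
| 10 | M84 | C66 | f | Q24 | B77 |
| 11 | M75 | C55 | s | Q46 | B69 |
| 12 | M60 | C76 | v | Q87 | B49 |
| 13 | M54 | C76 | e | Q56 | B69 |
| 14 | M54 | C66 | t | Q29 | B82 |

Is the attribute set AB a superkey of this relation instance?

Rows 6 and 14 have the same AB value (A=M54, B=C66) but are distinct tuples, so AB does not determine every attribute — not a superkey.

No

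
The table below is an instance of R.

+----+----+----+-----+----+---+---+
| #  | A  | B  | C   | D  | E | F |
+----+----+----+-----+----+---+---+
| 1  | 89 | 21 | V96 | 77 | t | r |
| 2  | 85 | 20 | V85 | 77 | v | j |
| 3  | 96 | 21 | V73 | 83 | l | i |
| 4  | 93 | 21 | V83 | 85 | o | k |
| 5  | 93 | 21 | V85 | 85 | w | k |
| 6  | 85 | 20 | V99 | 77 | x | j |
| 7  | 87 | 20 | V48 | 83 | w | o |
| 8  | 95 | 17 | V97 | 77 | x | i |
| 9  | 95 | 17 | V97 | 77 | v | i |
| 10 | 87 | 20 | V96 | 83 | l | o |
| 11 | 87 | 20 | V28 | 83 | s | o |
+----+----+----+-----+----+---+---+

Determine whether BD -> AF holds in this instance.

Yes

(B=21, D=77): row 1 → {A,F} = (89, r) ✓
(B=20, D=77): rows 2, 6 → {A,F} = (85, j), (85, j) ✓
(B=21, D=83): row 3 → {A,F} = (96, i) ✓
(B=21, D=85): rows 4, 5 → {A,F} = (93, k), (93, k) ✓
(B=20, D=83): rows 7, 10, 11 → {A,F} = (87, o), (87, o), (87, o) ✓
(B=17, D=77): rows 8, 9 → {A,F} = (95, i), (95, i) ✓
Every BD value is associated with a single AF value, so BD -> AF holds.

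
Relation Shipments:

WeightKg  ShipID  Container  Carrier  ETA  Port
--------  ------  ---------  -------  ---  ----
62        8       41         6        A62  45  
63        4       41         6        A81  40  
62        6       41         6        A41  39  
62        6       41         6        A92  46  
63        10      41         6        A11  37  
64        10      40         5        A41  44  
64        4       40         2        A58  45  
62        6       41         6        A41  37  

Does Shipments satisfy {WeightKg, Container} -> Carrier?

No

(WeightKg=62, Container=41): 4 rows → Carrier = 6, 6, 6, 6 ✓
(WeightKg=63, Container=41): 2 rows → Carrier = 6, 6 ✓
(WeightKg=64, Container=40): 2 rows → Carrier takes values {5, 2} — violation
Two rows agree on {WeightKg, Container} but differ on Carrier, so {WeightKg, Container} -> Carrier does not hold.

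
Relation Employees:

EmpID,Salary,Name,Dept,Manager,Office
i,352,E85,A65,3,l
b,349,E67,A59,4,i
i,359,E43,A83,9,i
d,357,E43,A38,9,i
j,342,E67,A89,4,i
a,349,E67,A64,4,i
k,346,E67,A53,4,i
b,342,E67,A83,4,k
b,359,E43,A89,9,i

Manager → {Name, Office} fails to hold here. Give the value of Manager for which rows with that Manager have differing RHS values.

4

Manager=3: 1 row → {Name,Office} = (E85, l) ✓
Manager=4: 5 rows → {Name,Office} takes values {(E67, i), (E67, k)} — violation
Manager=9: 3 rows → {Name,Office} = (E43, i), (E43, i), (E43, i) ✓
The only Manager value with inconsistent RHS is Manager=4.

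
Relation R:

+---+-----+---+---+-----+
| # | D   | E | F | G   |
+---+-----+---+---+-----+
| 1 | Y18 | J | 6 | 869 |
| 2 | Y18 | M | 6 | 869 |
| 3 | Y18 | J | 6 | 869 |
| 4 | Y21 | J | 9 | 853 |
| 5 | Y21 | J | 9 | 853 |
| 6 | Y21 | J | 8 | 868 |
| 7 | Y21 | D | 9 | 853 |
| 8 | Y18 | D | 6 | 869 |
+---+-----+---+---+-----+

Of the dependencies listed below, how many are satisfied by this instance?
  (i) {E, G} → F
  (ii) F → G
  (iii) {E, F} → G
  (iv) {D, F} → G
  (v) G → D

(i) {E, G} → F: every LHS value maps to a single RHS value — holds.
(ii) F → G: every LHS value maps to a single RHS value — holds.
(iii) {E, F} → G: every LHS value maps to a single RHS value — holds.
(iv) {D, F} → G: every LHS value maps to a single RHS value — holds.
(v) G → D: every LHS value maps to a single RHS value — holds.
5 of the 5 dependencies hold.

5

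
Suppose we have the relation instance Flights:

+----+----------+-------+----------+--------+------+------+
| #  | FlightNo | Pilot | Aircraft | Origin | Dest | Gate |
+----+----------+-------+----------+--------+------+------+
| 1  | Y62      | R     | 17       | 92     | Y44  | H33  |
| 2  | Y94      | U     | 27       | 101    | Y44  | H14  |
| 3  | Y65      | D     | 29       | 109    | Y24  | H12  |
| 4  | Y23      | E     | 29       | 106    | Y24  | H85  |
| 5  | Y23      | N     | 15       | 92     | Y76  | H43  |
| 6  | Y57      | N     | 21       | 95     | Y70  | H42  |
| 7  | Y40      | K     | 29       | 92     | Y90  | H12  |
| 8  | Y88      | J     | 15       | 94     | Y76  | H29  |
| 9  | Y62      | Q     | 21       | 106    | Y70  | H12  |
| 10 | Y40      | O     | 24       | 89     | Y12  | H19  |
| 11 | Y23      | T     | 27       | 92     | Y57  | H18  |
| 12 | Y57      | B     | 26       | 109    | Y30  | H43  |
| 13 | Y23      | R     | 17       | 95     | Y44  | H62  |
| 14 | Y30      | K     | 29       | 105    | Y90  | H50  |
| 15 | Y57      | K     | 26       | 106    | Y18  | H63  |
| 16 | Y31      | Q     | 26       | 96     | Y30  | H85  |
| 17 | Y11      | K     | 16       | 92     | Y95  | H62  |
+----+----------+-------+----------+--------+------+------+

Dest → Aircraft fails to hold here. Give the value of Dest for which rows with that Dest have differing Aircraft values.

Dest=Y44: rows 1, 2, 13 → Aircraft takes values {17, 27} — violation
Dest=Y24: rows 3, 4 → Aircraft = 29, 29 ✓
Dest=Y76: rows 5, 8 → Aircraft = 15, 15 ✓
Dest=Y70: rows 6, 9 → Aircraft = 21, 21 ✓
Dest=Y90: rows 7, 14 → Aircraft = 29, 29 ✓
Dest=Y12: row 10 → Aircraft = 24 ✓
Dest=Y57: row 11 → Aircraft = 27 ✓
Dest=Y30: rows 12, 16 → Aircraft = 26, 26 ✓
Dest=Y18: row 15 → Aircraft = 26 ✓
Dest=Y95: row 17 → Aircraft = 16 ✓
The only Dest value with inconsistent Aircraft is Dest=Y44.

Y44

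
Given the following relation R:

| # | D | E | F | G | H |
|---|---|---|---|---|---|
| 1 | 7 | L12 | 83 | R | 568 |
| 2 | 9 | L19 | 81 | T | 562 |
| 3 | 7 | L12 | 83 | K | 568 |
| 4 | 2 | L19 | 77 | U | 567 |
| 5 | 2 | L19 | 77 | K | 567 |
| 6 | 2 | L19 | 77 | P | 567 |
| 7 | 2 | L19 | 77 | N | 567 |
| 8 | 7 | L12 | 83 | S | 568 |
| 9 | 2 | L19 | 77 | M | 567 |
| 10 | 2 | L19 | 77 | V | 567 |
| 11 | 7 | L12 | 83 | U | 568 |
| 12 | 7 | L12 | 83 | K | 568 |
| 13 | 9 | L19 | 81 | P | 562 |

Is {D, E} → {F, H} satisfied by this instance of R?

Yes

(D=7, E=L12): rows 1, 3, 8, 11, 12 → {F,H} = (83, 568), (83, 568), (83, 568), (83, 568), (83, 568) ✓
(D=9, E=L19): rows 2, 13 → {F,H} = (81, 562), (81, 562) ✓
(D=2, E=L19): rows 4, 5, 6, 7, 9, 10 → {F,H} = (77, 567), (77, 567), (77, 567), (77, 567), (77, 567), (77, 567) ✓
Every {D, E} value is associated with a single {F, H} value, so {D, E} → {F, H} holds.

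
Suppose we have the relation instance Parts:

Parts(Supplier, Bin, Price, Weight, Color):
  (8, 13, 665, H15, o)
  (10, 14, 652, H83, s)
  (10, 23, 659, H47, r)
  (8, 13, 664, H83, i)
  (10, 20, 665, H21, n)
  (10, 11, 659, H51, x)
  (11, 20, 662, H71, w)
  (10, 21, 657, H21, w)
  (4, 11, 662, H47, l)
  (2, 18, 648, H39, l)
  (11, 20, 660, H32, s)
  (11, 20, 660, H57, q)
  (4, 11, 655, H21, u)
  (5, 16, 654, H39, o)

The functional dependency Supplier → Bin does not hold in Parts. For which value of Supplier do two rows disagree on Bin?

Supplier=8: 2 rows → Bin = 13, 13 ✓
Supplier=10: 5 rows → Bin takes values {14, 23, 20, 11, 21} — violation
Supplier=11: 3 rows → Bin = 20, 20, 20 ✓
Supplier=4: 2 rows → Bin = 11, 11 ✓
Supplier=2: 1 row → Bin = 18 ✓
Supplier=5: 1 row → Bin = 16 ✓
The only Supplier value with inconsistent Bin is Supplier=10.

10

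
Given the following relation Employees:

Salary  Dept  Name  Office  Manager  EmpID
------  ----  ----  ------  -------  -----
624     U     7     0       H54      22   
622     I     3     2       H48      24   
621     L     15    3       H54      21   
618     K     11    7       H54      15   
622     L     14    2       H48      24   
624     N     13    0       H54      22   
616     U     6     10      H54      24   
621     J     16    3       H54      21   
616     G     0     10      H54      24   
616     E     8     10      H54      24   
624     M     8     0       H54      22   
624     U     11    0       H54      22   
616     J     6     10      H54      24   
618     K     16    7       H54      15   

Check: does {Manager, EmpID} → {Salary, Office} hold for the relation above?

(Manager=H54, EmpID=22): 4 rows → {Salary,Office} = (624, 0), (624, 0), (624, 0), (624, 0) ✓
(Manager=H48, EmpID=24): 2 rows → {Salary,Office} = (622, 2), (622, 2) ✓
(Manager=H54, EmpID=21): 2 rows → {Salary,Office} = (621, 3), (621, 3) ✓
(Manager=H54, EmpID=15): 2 rows → {Salary,Office} = (618, 7), (618, 7) ✓
(Manager=H54, EmpID=24): 4 rows → {Salary,Office} = (616, 10), (616, 10), (616, 10), (616, 10) ✓
Every {Manager, EmpID} value is associated with a single {Salary, Office} value, so {Manager, EmpID} → {Salary, Office} holds.

Yes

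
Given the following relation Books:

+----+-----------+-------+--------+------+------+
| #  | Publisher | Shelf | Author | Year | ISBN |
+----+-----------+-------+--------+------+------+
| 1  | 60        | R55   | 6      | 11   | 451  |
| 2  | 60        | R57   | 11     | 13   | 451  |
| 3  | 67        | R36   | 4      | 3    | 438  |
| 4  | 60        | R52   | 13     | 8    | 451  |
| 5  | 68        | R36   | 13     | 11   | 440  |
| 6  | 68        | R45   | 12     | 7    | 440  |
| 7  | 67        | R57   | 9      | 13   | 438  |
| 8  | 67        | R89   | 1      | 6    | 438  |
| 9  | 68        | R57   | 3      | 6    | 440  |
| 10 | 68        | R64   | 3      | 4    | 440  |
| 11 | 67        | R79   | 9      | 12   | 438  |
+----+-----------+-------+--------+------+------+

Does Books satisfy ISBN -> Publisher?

Yes

ISBN=451: rows 1, 2, 4 → Publisher = 60, 60, 60 ✓
ISBN=438: rows 3, 7, 8, 11 → Publisher = 67, 67, 67, 67 ✓
ISBN=440: rows 5, 6, 9, 10 → Publisher = 68, 68, 68, 68 ✓
Every ISBN value is associated with a single Publisher value, so ISBN -> Publisher holds.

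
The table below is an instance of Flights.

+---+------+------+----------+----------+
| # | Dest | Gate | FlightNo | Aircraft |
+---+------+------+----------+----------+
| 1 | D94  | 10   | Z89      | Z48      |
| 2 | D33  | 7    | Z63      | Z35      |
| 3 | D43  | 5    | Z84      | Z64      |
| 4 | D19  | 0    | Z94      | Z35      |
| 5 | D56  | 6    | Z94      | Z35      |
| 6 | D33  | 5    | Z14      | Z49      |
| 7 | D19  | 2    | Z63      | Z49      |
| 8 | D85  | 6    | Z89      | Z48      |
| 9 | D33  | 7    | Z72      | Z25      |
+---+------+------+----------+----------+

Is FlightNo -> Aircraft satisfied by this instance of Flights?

FlightNo=Z89: rows 1, 8 → Aircraft = Z48, Z48 ✓
FlightNo=Z63: rows 2, 7 → Aircraft takes values {Z35, Z49} — violation
FlightNo=Z84: row 3 → Aircraft = Z64 ✓
FlightNo=Z94: rows 4, 5 → Aircraft = Z35, Z35 ✓
FlightNo=Z14: row 6 → Aircraft = Z49 ✓
FlightNo=Z72: row 9 → Aircraft = Z25 ✓
Two rows agree on FlightNo but differ on Aircraft, so FlightNo -> Aircraft does not hold.

No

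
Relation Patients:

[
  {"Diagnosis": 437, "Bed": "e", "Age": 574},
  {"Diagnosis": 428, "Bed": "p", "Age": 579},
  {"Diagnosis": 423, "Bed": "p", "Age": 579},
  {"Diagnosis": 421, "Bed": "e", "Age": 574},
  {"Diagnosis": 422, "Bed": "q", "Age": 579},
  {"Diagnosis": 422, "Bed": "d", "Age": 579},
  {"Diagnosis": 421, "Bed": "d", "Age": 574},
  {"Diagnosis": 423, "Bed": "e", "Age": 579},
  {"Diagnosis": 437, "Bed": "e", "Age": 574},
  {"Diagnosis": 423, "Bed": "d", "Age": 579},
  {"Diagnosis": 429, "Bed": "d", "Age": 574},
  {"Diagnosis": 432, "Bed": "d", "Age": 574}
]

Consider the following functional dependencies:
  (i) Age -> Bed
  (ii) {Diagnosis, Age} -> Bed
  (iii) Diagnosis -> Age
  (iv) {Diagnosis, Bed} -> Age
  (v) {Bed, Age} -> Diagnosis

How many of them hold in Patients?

(i) Age -> Bed: Age=574: 6 rows → Bed takes values {e, d} — violation; Age=579: 6 rows → Bed takes values {p, q, d, e} — violation — fails.
(ii) {Diagnosis, Age} -> Bed: (Diagnosis=423, Age=579): 3 rows → Bed takes values {p, e, d} — violation; (Diagnosis=421, Age=574): 2 rows → Bed takes values {e, d} — violation; (Diagnosis=422, Age=579): 2 rows → Bed takes values {q, d} — violation — fails.
(iii) Diagnosis -> Age: every LHS value maps to a single RHS value — holds.
(iv) {Diagnosis, Bed} -> Age: every LHS value maps to a single RHS value — holds.
(v) {Bed, Age} -> Diagnosis: (Bed=e, Age=574): 3 rows → Diagnosis takes values {437, 421} — violation; (Bed=p, Age=579): 2 rows → Diagnosis takes values {428, 423} — violation; (Bed=d, Age=579): 2 rows → Diagnosis takes values {422, 423} — violation; (Bed=d, Age=574): 3 rows → Diagnosis takes values {421, 429, 432} — violation — fails.
2 of the 5 dependencies hold.

2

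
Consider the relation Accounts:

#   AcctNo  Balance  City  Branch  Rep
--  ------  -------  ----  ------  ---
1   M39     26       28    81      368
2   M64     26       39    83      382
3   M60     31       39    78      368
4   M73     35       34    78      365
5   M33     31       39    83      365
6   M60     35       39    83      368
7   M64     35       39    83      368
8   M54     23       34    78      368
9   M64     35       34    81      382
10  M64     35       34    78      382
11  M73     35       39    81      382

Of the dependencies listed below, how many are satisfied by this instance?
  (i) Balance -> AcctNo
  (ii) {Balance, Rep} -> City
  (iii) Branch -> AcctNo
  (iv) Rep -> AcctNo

0

(i) Balance -> AcctNo: Balance=26: rows 1, 2 → AcctNo takes values {M39, M64} — violation; Balance=31: rows 3, 5 → AcctNo takes values {M60, M33} — violation; Balance=35: rows 4, 6, 7, 9, 10, 11 → AcctNo takes values {M73, M60, M64} — violation — fails.
(ii) {Balance, Rep} -> City: (Balance=35, Rep=382): rows 9, 10, 11 → City takes values {34, 39} — violation — fails.
(iii) Branch -> AcctNo: Branch=81: rows 1, 9, 11 → AcctNo takes values {M39, M64, M73} — violation; Branch=83: rows 2, 5, 6, 7 → AcctNo takes values {M64, M33, M60} — violation; Branch=78: rows 3, 4, 8, 10 → AcctNo takes values {M60, M73, M54, M64} — violation — fails.
(iv) Rep -> AcctNo: Rep=368: rows 1, 3, 6, 7, 8 → AcctNo takes values {M39, M60, M64, M54} — violation; Rep=382: rows 2, 9, 10, 11 → AcctNo takes values {M64, M73} — violation; Rep=365: rows 4, 5 → AcctNo takes values {M73, M33} — violation — fails.
None of the 4 dependencies hold.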